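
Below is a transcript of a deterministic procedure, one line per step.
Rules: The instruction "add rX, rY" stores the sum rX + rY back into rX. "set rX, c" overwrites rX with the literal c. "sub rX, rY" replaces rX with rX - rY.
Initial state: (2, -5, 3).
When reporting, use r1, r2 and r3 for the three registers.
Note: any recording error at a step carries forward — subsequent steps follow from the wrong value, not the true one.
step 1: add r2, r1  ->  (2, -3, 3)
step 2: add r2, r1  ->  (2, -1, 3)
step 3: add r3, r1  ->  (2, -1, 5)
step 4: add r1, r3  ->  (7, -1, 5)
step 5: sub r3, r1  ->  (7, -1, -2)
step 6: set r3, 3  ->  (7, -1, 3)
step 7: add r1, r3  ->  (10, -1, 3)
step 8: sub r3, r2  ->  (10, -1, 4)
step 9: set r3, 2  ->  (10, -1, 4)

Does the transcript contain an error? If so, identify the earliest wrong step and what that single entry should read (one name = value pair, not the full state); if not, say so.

step 9, r3 = 2

Recomputing the run from the initial state:
step 1: r1 = 2, r2 = -3, r3 = 3
step 2: r1 = 2, r2 = -1, r3 = 3
step 3: r1 = 2, r2 = -1, r3 = 5
step 4: r1 = 7, r2 = -1, r3 = 5
step 5: r1 = 7, r2 = -1, r3 = -2
step 6: r1 = 7, r2 = -1, r3 = 3
step 7: r1 = 10, r2 = -1, r3 = 3
step 8: r1 = 10, r2 = -1, r3 = 4
step 9: r1 = 10, r2 = -1, r3 = 2
The first disagreement with the transcript is at step 9, where the value should be r3 = 2.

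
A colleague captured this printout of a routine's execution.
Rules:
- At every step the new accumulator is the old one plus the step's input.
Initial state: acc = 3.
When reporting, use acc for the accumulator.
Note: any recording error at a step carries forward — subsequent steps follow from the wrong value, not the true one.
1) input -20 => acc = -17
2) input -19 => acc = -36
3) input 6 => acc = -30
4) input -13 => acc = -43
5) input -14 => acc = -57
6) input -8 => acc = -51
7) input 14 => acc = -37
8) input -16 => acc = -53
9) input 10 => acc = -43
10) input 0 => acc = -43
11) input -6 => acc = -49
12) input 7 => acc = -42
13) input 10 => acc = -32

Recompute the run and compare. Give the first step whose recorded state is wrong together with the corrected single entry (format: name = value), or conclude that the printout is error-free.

step 1: acc = 3 + -20 = -17 -> verified
step 2: acc = -17 + -19 = -36 -> no discrepancy
step 3: acc = -36 + 6 = -30 -> agrees with the printout
step 4: acc = -30 + -13 = -43 -> verified
step 5: acc = -43 + -14 = -57 -> matches
step 6: acc = -57 + -8 = -65 -> the entry is off here
First incorrect step: 6; the correct value is acc = -65.

step 6, acc = -65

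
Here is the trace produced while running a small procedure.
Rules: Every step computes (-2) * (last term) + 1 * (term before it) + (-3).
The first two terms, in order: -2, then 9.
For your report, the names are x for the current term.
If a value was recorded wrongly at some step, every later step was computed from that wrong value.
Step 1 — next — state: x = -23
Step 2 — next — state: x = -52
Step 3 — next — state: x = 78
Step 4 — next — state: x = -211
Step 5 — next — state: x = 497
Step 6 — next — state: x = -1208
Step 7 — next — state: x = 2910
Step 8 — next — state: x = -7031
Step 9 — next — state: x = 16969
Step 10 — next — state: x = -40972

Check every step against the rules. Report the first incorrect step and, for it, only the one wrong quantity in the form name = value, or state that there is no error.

step 2, x = 52

Step 1: x = -2*(9) + (1)*(-2) + (-3) = -23 — exactly as logged.
Step 2: x = -2*(-23) + (1)*(9) + (-3) = 52 — a discrepancy with the trace.
Conclusion: step 2 carries the first error; the entry should be x = 52.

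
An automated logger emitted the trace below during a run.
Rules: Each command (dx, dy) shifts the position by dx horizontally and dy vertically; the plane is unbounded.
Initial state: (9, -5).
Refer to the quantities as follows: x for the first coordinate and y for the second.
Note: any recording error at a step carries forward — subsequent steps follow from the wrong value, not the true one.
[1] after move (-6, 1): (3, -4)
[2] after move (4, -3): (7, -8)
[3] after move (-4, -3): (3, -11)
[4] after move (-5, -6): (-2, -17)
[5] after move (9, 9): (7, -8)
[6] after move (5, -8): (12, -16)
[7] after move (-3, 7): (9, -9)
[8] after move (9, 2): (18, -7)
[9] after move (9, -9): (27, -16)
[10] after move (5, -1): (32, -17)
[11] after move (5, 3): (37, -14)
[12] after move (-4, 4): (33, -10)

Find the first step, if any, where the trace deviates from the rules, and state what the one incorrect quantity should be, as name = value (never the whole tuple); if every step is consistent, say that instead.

Recomputing the run from the initial state:
step 1: x = 3, y = -4
step 2: x = 7, y = -7
step 3: x = 3, y = -10
step 4: x = -2, y = -16
step 5: x = 7, y = -7
step 6: x = 12, y = -15
step 7: x = 9, y = -8
step 8: x = 18, y = -6
step 9: x = 27, y = -15
step 10: x = 32, y = -16
step 11: x = 37, y = -13
step 12: x = 33, y = -9
The first disagreement with the trace is at step 2, where the value should be y = -7.

step 2, y = -7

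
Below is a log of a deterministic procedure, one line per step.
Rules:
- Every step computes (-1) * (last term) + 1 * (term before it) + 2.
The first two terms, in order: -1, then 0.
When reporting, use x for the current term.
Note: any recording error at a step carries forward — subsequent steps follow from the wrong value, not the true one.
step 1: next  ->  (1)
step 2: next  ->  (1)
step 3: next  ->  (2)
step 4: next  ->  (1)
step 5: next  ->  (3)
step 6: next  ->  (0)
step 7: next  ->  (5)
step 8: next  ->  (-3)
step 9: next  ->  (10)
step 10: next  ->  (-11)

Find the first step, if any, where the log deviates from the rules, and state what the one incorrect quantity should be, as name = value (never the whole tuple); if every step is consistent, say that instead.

1. x = -1*(0) + (1)*(-1) + (2) = 1 (in agreement)
2. x = -1*(1) + (1)*(0) + (2) = 1 (exactly as logged)
3. x = -1*(1) + (1)*(1) + (2) = 2 (verified)
4. x = -1*(2) + (1)*(1) + (2) = 1 (agrees with the log)
5. x = -1*(1) + (1)*(2) + (2) = 3 (no discrepancy)
6. x = -1*(3) + (1)*(1) + (2) = 0 (matches)
7. x = -1*(0) + (1)*(3) + (2) = 5 (agrees with the log)
8. x = -1*(5) + (1)*(0) + (2) = -3 (no discrepancy)
9. x = -1*(-3) + (1)*(5) + (2) = 10 (consistent with the log)
10. x = -1*(10) + (1)*(-3) + (2) = -11 (same as recorded)
Every step is consistent.

no error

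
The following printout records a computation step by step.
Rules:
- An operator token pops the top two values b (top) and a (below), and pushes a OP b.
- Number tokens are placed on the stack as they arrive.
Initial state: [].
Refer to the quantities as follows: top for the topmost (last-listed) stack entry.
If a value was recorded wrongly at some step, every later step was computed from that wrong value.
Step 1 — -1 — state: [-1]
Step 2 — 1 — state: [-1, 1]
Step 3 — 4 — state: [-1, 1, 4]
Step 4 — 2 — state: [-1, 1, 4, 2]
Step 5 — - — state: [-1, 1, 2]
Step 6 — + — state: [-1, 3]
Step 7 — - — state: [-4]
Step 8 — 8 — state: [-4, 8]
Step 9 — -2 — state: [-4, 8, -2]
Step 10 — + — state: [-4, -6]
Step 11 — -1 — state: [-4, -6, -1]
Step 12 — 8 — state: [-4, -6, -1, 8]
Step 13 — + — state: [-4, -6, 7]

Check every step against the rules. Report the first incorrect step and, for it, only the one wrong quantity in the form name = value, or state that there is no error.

Step 1: push -1: top = -1 — confirmed correct.
Step 2: push 1: top = 1 — verified.
Step 3: push 4: top = 4 — no discrepancy.
Step 4: push 2: top = 2 — exactly as logged.
Step 5: 4 - 2 = 2 — confirmed correct.
Step 6: 1 + 2 = 3 — no discrepancy.
Step 7: -1 - 3 = -4 — exactly as logged.
Step 8: push 8: top = 8 — consistent with the printout.
Step 9: push -2: top = -2 — consistent with the printout.
Step 10: 8 + -2 = 6 — a discrepancy with the printout.
That makes step 10 the first incorrect line — top = 6 is what it should show.

step 10, top = 6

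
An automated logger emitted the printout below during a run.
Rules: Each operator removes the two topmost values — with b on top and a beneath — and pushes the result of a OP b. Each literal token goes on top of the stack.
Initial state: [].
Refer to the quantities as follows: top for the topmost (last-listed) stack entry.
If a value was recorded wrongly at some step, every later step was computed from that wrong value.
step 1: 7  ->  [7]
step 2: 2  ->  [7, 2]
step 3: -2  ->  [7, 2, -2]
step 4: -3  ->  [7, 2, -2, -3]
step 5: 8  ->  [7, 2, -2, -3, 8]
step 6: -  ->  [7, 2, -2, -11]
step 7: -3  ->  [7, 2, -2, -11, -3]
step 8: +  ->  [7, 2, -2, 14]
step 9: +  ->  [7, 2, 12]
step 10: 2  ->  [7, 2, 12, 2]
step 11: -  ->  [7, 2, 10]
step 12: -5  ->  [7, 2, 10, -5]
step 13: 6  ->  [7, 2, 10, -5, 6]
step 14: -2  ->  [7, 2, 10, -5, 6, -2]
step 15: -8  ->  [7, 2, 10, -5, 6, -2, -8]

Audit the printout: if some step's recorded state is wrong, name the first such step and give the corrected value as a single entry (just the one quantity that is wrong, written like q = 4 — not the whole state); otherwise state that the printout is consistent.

step 8, top = -14

step 1: push 7: top = 7 -> confirmed correct
step 2: push 2: top = 2 -> no discrepancy
step 3: push -2: top = -2 -> in agreement
step 4: push -3: top = -3 -> verified
step 5: push 8: top = 8 -> consistent with the printout
step 6: -3 - 8 = -11 -> confirmed correct
step 7: push -3: top = -3 -> agrees with the printout
step 8: -11 + -3 = -14 -> the entry is off here
First deviation found at step 8; the corrected entry is top = -14.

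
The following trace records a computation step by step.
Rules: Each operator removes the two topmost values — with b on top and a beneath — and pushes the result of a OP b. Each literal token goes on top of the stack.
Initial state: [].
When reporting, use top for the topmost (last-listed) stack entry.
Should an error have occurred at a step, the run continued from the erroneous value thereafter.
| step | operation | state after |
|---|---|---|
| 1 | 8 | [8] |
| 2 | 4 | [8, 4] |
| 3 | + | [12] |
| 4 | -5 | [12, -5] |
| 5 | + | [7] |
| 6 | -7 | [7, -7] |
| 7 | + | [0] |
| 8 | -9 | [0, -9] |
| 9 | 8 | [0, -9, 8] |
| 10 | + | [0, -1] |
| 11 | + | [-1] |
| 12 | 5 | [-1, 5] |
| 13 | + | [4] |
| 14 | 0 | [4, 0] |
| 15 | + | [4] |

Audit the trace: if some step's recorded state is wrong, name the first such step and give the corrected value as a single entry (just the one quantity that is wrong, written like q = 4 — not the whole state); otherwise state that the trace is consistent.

no error

1. push 8: top = 8 (checks out)
2. push 4: top = 4 (no discrepancy)
3. 8 + 4 = 12 (verified)
4. push -5: top = -5 (agrees with the trace)
5. 12 + -5 = 7 (exactly as logged)
6. push -7: top = -7 (exactly as logged)
7. 7 + -7 = 0 (in agreement)
8. push -9: top = -9 (verified)
9. push 8: top = 8 (in agreement)
10. -9 + 8 = -1 (verified)
11. 0 + -1 = -1 (matches)
12. push 5: top = 5 (agrees with the trace)
13. -1 + 5 = 4 (checks out)
14. push 0: top = 0 (exactly as logged)
15. 4 + 0 = 4 (checks out)
The recomputation confirms every line.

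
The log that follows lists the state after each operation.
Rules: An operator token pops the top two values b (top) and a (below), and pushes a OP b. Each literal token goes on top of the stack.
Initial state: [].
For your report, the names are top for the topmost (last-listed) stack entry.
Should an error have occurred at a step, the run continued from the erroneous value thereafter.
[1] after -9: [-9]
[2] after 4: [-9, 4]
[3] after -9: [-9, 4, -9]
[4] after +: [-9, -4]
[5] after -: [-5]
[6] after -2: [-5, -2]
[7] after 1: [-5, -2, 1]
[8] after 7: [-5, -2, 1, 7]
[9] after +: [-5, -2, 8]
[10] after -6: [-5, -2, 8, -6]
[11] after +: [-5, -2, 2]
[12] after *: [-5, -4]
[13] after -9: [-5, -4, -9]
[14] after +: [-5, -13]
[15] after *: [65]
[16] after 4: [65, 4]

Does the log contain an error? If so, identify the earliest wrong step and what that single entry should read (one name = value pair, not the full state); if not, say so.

step 4, top = -5

Recomputing the run from the initial state:
step 1: [-9]
step 2: [-9, 4]
step 3: [-9, 4, -9]
step 4: [-9, -5]
step 5: [-4]
step 6: [-4, -2]
step 7: [-4, -2, 1]
step 8: [-4, -2, 1, 7]
step 9: [-4, -2, 8]
step 10: [-4, -2, 8, -6]
step 11: [-4, -2, 2]
step 12: [-4, -4]
step 13: [-4, -4, -9]
step 14: [-4, -13]
step 15: [52]
step 16: [52, 4]
The first disagreement with the log is at step 4, where the value should be top = -5.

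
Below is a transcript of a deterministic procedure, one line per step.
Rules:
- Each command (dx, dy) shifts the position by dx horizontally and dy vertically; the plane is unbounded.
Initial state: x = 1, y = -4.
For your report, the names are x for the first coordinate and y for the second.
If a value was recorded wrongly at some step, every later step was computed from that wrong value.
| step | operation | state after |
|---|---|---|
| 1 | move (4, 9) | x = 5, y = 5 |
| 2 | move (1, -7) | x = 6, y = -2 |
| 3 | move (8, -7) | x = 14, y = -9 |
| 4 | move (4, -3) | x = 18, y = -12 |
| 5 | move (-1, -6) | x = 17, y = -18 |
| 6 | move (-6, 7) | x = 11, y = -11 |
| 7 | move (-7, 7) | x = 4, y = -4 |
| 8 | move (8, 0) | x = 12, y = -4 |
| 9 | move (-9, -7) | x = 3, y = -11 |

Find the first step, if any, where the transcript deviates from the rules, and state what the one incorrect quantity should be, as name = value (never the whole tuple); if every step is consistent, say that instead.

no error

1. x = 1 + (4) = 5, y = -4 + (9) = 5 (consistent with the transcript)
2. x = 5 + (1) = 6, y = 5 + (-7) = -2 (consistent with the transcript)
3. x = 6 + (8) = 14, y = -2 + (-7) = -9 (checks out)
4. x = 14 + (4) = 18, y = -9 + (-3) = -12 (exactly as logged)
5. x = 18 + (-1) = 17, y = -12 + (-6) = -18 (no discrepancy)
6. x = 17 + (-6) = 11, y = -18 + (7) = -11 (confirmed correct)
7. x = 11 + (-7) = 4, y = -11 + (7) = -4 (no discrepancy)
8. x = 4 + (8) = 12, y = -4 + (0) = -4 (agrees with the transcript)
9. x = 12 + (-9) = 3, y = -4 + (-7) = -11 (matches)
The whole run recomputes cleanly — no discrepancies.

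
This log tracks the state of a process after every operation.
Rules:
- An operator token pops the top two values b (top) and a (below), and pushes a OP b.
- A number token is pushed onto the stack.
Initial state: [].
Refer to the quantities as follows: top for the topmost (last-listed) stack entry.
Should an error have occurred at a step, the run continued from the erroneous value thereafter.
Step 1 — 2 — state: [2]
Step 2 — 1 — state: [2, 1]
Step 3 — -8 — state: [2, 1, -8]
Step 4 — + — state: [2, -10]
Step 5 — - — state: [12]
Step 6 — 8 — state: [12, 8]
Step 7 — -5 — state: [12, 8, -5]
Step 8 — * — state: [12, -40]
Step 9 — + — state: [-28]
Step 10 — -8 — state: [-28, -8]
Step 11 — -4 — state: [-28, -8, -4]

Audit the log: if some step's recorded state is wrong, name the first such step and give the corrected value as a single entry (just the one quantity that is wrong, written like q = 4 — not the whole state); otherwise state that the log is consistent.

1. push 2: top = 2 (verified)
2. push 1: top = 1 (in agreement)
3. push -8: top = -8 (confirmed correct)
4. 1 + -8 = -7 (the entry is off here)
That makes step 4 the first incorrect line — top = -7 is what it should show.

step 4, top = -7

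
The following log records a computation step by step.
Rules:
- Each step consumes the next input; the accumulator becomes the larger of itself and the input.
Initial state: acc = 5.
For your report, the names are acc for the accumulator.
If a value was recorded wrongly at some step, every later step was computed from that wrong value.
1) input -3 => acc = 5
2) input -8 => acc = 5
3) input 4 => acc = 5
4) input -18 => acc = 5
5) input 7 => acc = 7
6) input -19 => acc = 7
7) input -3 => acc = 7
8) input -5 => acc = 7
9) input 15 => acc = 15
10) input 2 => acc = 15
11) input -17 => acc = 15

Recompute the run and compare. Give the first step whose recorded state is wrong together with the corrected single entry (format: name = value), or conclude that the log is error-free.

no error

Recomputing the run from the initial state:
step 1: acc = 5
step 2: acc = 5
step 3: acc = 5
step 4: acc = 5
step 5: acc = 7
step 6: acc = 7
step 7: acc = 7
step 8: acc = 7
step 9: acc = 15
step 10: acc = 15
step 11: acc = 15
This matches the log at every step.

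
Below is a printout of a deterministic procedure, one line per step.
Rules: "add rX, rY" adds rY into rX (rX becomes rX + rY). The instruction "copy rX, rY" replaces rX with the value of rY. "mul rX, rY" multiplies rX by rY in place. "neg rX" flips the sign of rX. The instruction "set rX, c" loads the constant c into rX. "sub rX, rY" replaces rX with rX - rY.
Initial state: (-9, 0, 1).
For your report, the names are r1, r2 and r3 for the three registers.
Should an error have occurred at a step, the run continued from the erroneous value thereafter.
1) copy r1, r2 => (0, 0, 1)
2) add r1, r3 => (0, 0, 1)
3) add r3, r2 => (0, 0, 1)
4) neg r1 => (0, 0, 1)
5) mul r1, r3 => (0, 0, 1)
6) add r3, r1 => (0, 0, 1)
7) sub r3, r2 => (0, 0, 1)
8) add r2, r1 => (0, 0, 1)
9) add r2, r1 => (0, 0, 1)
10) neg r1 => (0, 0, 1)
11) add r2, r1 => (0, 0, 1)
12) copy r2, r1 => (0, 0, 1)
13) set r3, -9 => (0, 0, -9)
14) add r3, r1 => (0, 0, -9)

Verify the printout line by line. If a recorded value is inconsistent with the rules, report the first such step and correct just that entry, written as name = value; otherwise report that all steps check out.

Recomputing the run from the initial state:
step 1: r1 = 0, r2 = 0, r3 = 1
step 2: r1 = 1, r2 = 0, r3 = 1
step 3: r1 = 1, r2 = 0, r3 = 1
step 4: r1 = -1, r2 = 0, r3 = 1
step 5: r1 = -1, r2 = 0, r3 = 1
step 6: r1 = -1, r2 = 0, r3 = 0
step 7: r1 = -1, r2 = 0, r3 = 0
step 8: r1 = -1, r2 = -1, r3 = 0
step 9: r1 = -1, r2 = -2, r3 = 0
step 10: r1 = 1, r2 = -2, r3 = 0
step 11: r1 = 1, r2 = -1, r3 = 0
step 12: r1 = 1, r2 = 1, r3 = 0
step 13: r1 = 1, r2 = 1, r3 = -9
step 14: r1 = 1, r2 = 1, r3 = -8
The first disagreement with the printout is at step 2, where the value should be r1 = 1.

step 2, r1 = 1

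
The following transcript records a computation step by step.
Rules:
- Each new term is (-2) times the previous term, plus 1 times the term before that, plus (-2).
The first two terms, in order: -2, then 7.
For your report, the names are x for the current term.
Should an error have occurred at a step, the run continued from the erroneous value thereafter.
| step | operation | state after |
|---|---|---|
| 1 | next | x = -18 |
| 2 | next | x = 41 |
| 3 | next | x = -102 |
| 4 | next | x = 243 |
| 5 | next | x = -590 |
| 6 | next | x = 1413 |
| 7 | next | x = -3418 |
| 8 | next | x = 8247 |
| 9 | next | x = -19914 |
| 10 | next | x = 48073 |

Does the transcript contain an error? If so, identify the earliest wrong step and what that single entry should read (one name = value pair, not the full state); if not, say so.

step 6, x = 1421

1. x = -2*(7) + (1)*(-2) + (-2) = -18 (exactly as logged)
2. x = -2*(-18) + (1)*(7) + (-2) = 41 (verified)
3. x = -2*(41) + (1)*(-18) + (-2) = -102 (agrees with the transcript)
4. x = -2*(-102) + (1)*(41) + (-2) = 243 (consistent with the transcript)
5. x = -2*(243) + (1)*(-102) + (-2) = -590 (agrees with the transcript)
6. x = -2*(-590) + (1)*(243) + (-2) = 1421 (this is not what the transcript shows)
The earliest wrong entry is at step 6: it should read x = 1421.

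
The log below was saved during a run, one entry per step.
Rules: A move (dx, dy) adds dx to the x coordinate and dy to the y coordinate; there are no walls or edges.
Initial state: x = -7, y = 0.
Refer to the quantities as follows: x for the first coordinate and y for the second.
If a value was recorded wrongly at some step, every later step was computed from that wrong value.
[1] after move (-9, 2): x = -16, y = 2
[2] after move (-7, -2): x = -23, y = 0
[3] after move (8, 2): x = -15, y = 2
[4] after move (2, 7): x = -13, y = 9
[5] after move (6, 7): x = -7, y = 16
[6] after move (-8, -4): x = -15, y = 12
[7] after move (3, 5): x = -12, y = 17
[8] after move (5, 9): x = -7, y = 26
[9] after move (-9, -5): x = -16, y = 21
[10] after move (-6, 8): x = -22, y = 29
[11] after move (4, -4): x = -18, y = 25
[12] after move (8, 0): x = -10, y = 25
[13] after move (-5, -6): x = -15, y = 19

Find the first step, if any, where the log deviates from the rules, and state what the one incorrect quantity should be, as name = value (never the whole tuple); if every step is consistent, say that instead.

no error

Step 1: x = -7 + (-9) = -16, y = 0 + (2) = 2 — exactly as logged.
Step 2: x = -16 + (-7) = -23, y = 2 + (-2) = 0 — exactly as logged.
Step 3: x = -23 + (8) = -15, y = 0 + (2) = 2 — in agreement.
Step 4: x = -15 + (2) = -13, y = 2 + (7) = 9 — verified.
Step 5: x = -13 + (6) = -7, y = 9 + (7) = 16 — agrees with the log.
Step 6: x = -7 + (-8) = -15, y = 16 + (-4) = 12 — agrees with the log.
Step 7: x = -15 + (3) = -12, y = 12 + (5) = 17 — matches.
Step 8: x = -12 + (5) = -7, y = 17 + (9) = 26 — consistent with the log.
Step 9: x = -7 + (-9) = -16, y = 26 + (-5) = 21 — no discrepancy.
Step 10: x = -16 + (-6) = -22, y = 21 + (8) = 29 — in agreement.
Step 11: x = -22 + (4) = -18, y = 29 + (-4) = 25 — in agreement.
Step 12: x = -18 + (8) = -10, y = 25 + (0) = 25 — checks out.
Step 13: x = -10 + (-5) = -15, y = 25 + (-6) = 19 — exactly as logged.
Nothing is out of place; the run is error-free.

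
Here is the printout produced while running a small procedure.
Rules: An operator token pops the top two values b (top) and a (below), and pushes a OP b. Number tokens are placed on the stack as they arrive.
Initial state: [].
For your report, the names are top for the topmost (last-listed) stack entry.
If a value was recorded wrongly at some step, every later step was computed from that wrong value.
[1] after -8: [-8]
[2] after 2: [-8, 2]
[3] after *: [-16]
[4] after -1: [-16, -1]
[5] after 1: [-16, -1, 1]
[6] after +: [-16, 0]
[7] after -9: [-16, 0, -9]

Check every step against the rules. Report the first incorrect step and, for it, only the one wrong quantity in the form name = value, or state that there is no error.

Recomputing the run from the initial state:
step 1: [-8]
step 2: [-8, 2]
step 3: [-16]
step 4: [-16, -1]
step 5: [-16, -1, 1]
step 6: [-16, 0]
step 7: [-16, 0, -9]
This matches the printout at every step.

no error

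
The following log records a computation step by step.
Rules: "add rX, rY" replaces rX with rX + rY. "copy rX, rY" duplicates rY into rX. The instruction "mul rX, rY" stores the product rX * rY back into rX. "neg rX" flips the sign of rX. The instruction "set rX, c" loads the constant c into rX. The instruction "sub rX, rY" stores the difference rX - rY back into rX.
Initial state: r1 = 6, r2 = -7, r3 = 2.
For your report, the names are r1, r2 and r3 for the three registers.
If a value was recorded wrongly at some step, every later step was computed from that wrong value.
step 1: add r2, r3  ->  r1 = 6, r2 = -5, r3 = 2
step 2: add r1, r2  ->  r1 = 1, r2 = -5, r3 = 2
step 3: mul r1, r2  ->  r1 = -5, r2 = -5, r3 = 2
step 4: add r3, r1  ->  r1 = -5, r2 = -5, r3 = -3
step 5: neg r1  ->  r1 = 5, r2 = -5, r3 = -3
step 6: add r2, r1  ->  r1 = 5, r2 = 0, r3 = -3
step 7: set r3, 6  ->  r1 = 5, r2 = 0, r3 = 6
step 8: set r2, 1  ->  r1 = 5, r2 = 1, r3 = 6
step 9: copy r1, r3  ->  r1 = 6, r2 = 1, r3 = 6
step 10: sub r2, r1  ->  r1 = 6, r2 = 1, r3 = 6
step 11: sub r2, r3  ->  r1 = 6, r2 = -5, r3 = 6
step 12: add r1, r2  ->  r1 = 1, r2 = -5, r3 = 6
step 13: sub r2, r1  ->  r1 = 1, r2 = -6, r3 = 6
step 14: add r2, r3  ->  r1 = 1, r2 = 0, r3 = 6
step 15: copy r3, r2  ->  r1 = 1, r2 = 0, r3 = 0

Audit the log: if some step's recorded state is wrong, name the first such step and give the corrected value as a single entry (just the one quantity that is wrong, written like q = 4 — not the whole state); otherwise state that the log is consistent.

1. r2 = -7 + 2 = -5 (exactly as logged)
2. r1 = 6 + -5 = 1 (exactly as logged)
3. r1 = 1 * -5 = -5 (verified)
4. r3 = 2 + -5 = -3 (confirmed correct)
5. r1 = -(-5) = 5 (in agreement)
6. r2 = -5 + 5 = 0 (agrees with the log)
7. r3 = 6 (agrees with the log)
8. r2 = 1 (matches)
9. r1 = 6 (same as recorded)
10. r2 = 1 - 6 = -5 (the entry is off here)
So the first discrepancy is step 10, where the right value is r2 = -5.

step 10, r2 = -5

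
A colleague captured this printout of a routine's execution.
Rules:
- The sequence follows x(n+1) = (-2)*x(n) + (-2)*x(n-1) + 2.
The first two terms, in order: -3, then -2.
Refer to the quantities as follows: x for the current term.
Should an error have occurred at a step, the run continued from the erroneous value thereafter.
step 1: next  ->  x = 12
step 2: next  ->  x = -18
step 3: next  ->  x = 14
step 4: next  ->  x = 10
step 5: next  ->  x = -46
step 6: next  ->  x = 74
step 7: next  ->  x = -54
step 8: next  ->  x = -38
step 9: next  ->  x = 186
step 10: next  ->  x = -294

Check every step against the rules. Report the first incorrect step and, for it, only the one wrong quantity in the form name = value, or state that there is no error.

no error

Step 1: x = -2*(-2) + (-2)*(-3) + (2) = 12 — matches.
Step 2: x = -2*(12) + (-2)*(-2) + (2) = -18 — checks out.
Step 3: x = -2*(-18) + (-2)*(12) + (2) = 14 — confirmed correct.
Step 4: x = -2*(14) + (-2)*(-18) + (2) = 10 — consistent with the printout.
Step 5: x = -2*(10) + (-2)*(14) + (2) = -46 — consistent with the printout.
Step 6: x = -2*(-46) + (-2)*(10) + (2) = 74 — exactly as logged.
Step 7: x = -2*(74) + (-2)*(-46) + (2) = -54 — matches.
Step 8: x = -2*(-54) + (-2)*(74) + (2) = -38 — no discrepancy.
Step 9: x = -2*(-38) + (-2)*(-54) + (2) = 186 — in agreement.
Step 10: x = -2*(186) + (-2)*(-38) + (2) = -294 — same as recorded.
All steps check out; nothing to correct.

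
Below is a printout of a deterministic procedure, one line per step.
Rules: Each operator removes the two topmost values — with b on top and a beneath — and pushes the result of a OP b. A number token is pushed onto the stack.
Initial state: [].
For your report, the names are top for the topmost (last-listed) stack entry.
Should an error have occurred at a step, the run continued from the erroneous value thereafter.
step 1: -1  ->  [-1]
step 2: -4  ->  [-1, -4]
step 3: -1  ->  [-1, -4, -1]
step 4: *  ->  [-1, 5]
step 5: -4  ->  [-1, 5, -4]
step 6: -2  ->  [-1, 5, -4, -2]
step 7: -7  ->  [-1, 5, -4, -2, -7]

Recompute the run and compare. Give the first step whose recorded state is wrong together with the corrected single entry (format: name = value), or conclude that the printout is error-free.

Recomputing the run from the initial state:
step 1: [-1]
step 2: [-1, -4]
step 3: [-1, -4, -1]
step 4: [-1, 4]
step 5: [-1, 4, -4]
step 6: [-1, 4, -4, -2]
step 7: [-1, 4, -4, -2, -7]
The first disagreement with the printout is at step 4, where the value should be top = 4.

step 4, top = 4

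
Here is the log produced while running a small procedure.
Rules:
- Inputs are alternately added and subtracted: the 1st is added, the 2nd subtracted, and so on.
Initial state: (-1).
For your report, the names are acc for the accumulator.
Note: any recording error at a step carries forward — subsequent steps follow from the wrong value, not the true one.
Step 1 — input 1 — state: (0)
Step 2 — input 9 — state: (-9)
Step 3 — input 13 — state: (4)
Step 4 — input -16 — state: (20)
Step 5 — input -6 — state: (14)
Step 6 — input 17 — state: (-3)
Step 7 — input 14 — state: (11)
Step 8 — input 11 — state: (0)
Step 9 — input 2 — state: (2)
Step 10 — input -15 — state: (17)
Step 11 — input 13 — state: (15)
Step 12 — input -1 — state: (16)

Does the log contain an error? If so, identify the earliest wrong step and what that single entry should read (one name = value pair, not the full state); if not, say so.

Recomputing the run from the initial state:
step 1: acc = 0
step 2: acc = -9
step 3: acc = 4
step 4: acc = 20
step 5: acc = 14
step 6: acc = -3
step 7: acc = 11
step 8: acc = 0
step 9: acc = 2
step 10: acc = 17
step 11: acc = 30
step 12: acc = 31
The first disagreement with the log is at step 11, where the value should be acc = 30.

step 11, acc = 30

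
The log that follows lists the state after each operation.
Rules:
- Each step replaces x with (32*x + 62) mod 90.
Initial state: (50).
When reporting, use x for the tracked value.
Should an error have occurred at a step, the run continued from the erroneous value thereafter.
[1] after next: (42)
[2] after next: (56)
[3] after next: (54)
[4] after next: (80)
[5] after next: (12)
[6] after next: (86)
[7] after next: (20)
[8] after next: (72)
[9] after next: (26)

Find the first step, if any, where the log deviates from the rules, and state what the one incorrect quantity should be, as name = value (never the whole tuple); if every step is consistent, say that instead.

Recomputing the run from the initial state:
step 1: x = 42
step 2: x = 56
step 3: x = 54
step 4: x = 80
step 5: x = 12
step 6: x = 86
step 7: x = 24
step 8: x = 20
step 9: x = 72
The first disagreement with the log is at step 7, where the value should be x = 24.

step 7, x = 24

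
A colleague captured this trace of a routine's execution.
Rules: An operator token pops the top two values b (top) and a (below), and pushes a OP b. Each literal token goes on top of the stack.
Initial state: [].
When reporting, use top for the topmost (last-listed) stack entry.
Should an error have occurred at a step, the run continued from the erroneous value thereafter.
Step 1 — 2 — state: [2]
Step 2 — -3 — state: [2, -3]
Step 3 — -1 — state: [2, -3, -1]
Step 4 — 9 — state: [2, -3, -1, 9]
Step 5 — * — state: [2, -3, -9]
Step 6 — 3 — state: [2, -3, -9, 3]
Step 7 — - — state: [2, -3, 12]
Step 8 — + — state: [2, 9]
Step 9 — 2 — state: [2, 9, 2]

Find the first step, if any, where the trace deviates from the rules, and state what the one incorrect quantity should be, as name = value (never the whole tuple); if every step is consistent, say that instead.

step 7, top = -12

Recomputing the run from the initial state:
step 1: [2]
step 2: [2, -3]
step 3: [2, -3, -1]
step 4: [2, -3, -1, 9]
step 5: [2, -3, -9]
step 6: [2, -3, -9, 3]
step 7: [2, -3, -12]
step 8: [2, -15]
step 9: [2, -15, 2]
The first disagreement with the trace is at step 7, where the value should be top = -12.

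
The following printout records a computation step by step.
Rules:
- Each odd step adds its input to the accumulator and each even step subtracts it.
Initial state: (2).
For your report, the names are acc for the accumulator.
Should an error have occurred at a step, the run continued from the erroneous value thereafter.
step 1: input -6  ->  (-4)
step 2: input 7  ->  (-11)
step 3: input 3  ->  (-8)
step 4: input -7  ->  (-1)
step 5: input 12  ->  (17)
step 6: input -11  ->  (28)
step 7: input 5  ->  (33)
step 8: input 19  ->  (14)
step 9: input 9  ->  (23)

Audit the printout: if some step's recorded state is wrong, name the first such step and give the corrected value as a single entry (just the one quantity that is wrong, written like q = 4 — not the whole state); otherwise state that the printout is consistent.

step 5, acc = 11

Step 1: acc = 2 + -6 = -4 — in agreement.
Step 2: acc = -4 - 7 = -11 — same as recorded.
Step 3: acc = -11 + 3 = -8 — same as recorded.
Step 4: acc = -8 - -7 = -1 — in agreement.
Step 5: acc = -1 + 12 = 11 — not what was recorded.
First incorrect step: 5; the correct value is acc = 11.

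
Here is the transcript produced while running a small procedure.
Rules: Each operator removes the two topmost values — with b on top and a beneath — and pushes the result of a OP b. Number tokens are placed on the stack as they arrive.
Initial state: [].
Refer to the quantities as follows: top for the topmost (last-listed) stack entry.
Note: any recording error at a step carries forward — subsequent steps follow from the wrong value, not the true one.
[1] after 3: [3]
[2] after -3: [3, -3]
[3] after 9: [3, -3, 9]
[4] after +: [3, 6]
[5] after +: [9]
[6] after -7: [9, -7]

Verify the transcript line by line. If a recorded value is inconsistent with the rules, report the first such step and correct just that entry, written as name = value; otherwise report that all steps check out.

no error

step 1: push 3: top = 3 -> same as recorded
step 2: push -3: top = -3 -> in agreement
step 3: push 9: top = 9 -> agrees with the transcript
step 4: -3 + 9 = 6 -> no discrepancy
step 5: 3 + 6 = 9 -> verified
step 6: push -7: top = -7 -> agrees with the transcript
All entries verified; no error found.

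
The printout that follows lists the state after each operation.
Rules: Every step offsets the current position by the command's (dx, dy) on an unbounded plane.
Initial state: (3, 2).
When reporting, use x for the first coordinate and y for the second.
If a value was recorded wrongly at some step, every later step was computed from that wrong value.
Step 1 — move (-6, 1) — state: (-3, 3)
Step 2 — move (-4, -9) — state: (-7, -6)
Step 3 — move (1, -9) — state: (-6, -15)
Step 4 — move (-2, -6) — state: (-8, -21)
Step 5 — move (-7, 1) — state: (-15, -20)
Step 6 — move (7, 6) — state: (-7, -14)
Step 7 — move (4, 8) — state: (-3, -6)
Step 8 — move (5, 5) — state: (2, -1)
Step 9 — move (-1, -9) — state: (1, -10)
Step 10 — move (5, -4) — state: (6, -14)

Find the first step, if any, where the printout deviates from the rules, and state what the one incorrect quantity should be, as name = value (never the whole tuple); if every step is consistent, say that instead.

step 6, x = -8

step 1: x = 3 + (-6) = -3, y = 2 + (1) = 3 -> checks out
step 2: x = -3 + (-4) = -7, y = 3 + (-9) = -6 -> in agreement
step 3: x = -7 + (1) = -6, y = -6 + (-9) = -15 -> verified
step 4: x = -6 + (-2) = -8, y = -15 + (-6) = -21 -> consistent with the printout
step 5: x = -8 + (-7) = -15, y = -21 + (1) = -20 -> confirmed correct
step 6: x = -15 + (7) = -8, y = -20 + (6) = -14 -> the recorded entry deviates here
The earliest wrong entry is at step 6: it should read x = -8.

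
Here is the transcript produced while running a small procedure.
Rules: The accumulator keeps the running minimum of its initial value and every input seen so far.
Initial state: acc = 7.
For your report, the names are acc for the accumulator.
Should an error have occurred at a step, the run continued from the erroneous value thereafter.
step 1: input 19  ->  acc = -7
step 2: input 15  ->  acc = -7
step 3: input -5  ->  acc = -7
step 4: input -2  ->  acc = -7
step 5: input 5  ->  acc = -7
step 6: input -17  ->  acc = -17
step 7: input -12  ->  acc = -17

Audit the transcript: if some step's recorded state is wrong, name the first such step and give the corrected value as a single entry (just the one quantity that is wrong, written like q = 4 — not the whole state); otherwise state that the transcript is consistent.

step 1, acc = 7

step 1: acc = min(7, 19) = 7 -> not what was recorded
Step 1 is the first one off; corrected, acc = 7.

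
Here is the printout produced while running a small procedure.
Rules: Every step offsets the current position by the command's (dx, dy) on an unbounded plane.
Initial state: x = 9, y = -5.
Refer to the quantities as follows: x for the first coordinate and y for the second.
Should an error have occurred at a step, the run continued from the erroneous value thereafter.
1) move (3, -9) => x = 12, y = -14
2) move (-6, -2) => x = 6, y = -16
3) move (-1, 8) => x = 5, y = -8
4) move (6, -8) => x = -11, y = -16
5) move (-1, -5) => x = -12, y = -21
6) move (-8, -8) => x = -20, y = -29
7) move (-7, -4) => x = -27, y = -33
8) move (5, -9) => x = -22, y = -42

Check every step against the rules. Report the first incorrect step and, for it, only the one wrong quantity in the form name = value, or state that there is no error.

step 4, x = 11

1. x = 9 + (3) = 12, y = -5 + (-9) = -14 (in agreement)
2. x = 12 + (-6) = 6, y = -14 + (-2) = -16 (exactly as logged)
3. x = 6 + (-1) = 5, y = -16 + (8) = -8 (verified)
4. x = 5 + (6) = 11, y = -8 + (-8) = -16 (the printout has a different value)
The audit stops at step 4: the recorded entry is wrong and should be x = 11.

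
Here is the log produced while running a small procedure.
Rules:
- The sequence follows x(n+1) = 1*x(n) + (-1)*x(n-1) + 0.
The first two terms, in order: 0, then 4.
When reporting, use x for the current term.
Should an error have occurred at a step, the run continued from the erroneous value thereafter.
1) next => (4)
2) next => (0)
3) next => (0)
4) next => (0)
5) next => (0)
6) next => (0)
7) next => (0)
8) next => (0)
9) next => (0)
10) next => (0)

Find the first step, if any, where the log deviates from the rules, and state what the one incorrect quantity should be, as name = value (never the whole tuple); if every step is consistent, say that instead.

step 3, x = -4

1. x = 1*(4) + (-1)*(0) + (0) = 4 (consistent with the log)
2. x = 1*(4) + (-1)*(4) + (0) = 0 (consistent with the log)
3. x = 1*(0) + (-1)*(4) + (0) = -4 (not what was recorded)
So the first discrepancy is step 3, where the right value is x = -4.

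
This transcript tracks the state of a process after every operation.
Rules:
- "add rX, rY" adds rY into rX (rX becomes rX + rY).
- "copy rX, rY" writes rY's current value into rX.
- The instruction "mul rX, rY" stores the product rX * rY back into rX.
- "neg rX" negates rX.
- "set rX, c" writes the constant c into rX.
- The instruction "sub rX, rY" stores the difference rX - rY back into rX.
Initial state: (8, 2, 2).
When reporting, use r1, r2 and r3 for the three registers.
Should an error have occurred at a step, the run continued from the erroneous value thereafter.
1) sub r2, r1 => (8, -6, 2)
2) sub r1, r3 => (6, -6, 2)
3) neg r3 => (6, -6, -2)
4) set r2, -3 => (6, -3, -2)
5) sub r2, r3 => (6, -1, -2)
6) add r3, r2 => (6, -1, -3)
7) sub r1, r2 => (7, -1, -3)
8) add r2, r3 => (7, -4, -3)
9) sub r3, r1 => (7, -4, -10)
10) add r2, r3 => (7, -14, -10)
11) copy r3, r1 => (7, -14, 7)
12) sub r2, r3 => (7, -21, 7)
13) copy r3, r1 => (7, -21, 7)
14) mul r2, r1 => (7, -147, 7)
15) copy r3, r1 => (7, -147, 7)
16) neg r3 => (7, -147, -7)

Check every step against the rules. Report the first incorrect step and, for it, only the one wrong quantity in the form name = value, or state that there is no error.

Step 1: r2 = 2 - 8 = -6 — in agreement.
Step 2: r1 = 8 - 2 = 6 — matches.
Step 3: r3 = -(2) = -2 — agrees with the transcript.
Step 4: r2 = -3 — exactly as logged.
Step 5: r2 = -3 - -2 = -1 — exactly as logged.
Step 6: r3 = -2 + -1 = -3 — consistent with the transcript.
Step 7: r1 = 6 - -1 = 7 — confirmed correct.
Step 8: r2 = -1 + -3 = -4 — no discrepancy.
Step 9: r3 = -3 - 7 = -10 — same as recorded.
Step 10: r2 = -4 + -10 = -14 — verified.
Step 11: r3 = 7 — consistent with the transcript.
Step 12: r2 = -14 - 7 = -21 — no discrepancy.
Step 13: r3 = 7 — confirmed correct.
Step 14: r2 = -21 * 7 = -147 — no discrepancy.
Step 15: r3 = 7 — exactly as logged.
Step 16: r3 = -(7) = -7 — verified.
All steps check out; nothing to correct.

no error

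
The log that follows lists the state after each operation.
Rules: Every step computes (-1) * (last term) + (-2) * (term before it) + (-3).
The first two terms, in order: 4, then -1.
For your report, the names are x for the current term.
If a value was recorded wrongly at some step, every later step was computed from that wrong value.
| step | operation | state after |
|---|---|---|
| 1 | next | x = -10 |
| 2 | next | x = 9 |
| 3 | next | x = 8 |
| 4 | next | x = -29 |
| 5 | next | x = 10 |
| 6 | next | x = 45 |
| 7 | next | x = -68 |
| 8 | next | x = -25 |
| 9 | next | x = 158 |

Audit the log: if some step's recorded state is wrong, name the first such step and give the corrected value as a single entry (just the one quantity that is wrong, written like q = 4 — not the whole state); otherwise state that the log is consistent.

no error

Recomputing the run from the initial state:
step 1: x = -10
step 2: x = 9
step 3: x = 8
step 4: x = -29
step 5: x = 10
step 6: x = 45
step 7: x = -68
step 8: x = -25
step 9: x = 158
This matches the log at every step.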